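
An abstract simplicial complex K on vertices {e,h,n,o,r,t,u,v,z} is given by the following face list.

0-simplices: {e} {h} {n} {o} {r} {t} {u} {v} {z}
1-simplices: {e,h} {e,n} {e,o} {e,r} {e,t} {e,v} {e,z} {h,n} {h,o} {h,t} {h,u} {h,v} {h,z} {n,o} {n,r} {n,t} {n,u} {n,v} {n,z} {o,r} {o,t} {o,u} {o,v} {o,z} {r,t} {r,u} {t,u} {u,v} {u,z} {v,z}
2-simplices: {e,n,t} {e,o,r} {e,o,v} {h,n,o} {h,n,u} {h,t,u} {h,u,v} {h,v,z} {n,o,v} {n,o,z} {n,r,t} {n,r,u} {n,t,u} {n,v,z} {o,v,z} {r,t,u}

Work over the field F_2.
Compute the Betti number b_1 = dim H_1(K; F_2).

n_0=9 n_1=30 n_2=16  [Z2]
∂1: piv[eh,en,eo,er,et,ev,ez,hu] rk=8  ker:hn,ho,ht,hv,hz,no,nr,nt,nu,nv,nz,or,ot,ou,ov,oz,rt,ru,tu,uv,uz,vz
∂2: piv[ent,eor,eov,hno,hnu,htu,huv,hvz,nov,noz,nrt,nru,ntu,nvz] rk=14  ker:ovz,rtu
b_1=(30−8)−14=8

b_1=8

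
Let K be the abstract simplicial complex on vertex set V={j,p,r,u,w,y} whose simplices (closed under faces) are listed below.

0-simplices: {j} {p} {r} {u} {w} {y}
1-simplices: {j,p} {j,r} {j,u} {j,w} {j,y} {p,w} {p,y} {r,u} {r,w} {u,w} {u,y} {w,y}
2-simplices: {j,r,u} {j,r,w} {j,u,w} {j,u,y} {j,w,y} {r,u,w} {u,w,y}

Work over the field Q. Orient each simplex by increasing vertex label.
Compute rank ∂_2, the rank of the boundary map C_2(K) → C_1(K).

rank∂_2=5

n_0=6 n_1=12 n_2=7  [Q]
∂1: piv[jp,jr,ju,jw,jy] rk=5  ker:pw,py,ru,rw,uw,uy,wy
∂2: piv[jru,jrw,juw,juy,jwy] rk=5  ker:ruw,uwy
rk∂_2=5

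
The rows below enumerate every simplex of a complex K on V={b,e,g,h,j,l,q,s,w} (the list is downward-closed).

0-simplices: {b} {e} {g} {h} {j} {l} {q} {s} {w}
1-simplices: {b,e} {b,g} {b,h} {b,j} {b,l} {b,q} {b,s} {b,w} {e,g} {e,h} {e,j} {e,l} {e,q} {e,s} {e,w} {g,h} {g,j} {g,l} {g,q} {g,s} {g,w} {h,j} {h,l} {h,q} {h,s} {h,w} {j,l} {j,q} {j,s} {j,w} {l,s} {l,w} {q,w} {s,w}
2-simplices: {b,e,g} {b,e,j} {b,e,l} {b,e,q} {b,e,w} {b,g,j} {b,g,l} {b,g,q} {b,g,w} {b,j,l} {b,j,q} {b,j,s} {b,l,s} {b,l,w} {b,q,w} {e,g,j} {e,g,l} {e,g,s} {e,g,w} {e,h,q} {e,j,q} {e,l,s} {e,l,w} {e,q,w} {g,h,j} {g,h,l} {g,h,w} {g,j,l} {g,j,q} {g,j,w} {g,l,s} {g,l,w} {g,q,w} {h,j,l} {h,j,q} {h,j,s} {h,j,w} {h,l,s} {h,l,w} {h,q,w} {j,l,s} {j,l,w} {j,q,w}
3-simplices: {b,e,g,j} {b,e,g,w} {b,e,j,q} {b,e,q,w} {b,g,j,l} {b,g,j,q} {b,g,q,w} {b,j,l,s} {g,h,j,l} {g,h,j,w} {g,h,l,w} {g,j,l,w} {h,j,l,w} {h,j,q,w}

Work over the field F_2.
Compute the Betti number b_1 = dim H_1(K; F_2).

b_1=2

n_0=9 n_1=34 n_2=43 n_3=14  [Z2]
∂1: piv[be,bg,bh,bj,bl,bq,bs,bw] rk=8  ker:eg,eh,ej,el,eq,es,ew,gh,gj,gl,gq,gs,gw,hj,hl,hq,hs,hw,jl,jq,js,jw,ls,lw,qw,sw
∂2: piv[beg,bej,bel,beq,bew,bgj,bgl,bgq,bgw,bjl,bjq,bjs,bls,blw,bqw,egs,ehq,els,ghj,ghl,ghw,gjw,hjq,hjs] rk=24  ker:egj,egl,egw,ejq,elw,eqw,gjl,gjq,gls,glw,gqw,hjl,hjw,hls,hlw,hqw,jls,jlw,jqw
∂3: piv[begj,begw,bejq,beqw,bgjl,bgjq,bgqw,bjls,ghjl,ghjw,ghlw,gjlw,hjqw] rk=13  ker:hjlw
b_1=(34−8)−24=2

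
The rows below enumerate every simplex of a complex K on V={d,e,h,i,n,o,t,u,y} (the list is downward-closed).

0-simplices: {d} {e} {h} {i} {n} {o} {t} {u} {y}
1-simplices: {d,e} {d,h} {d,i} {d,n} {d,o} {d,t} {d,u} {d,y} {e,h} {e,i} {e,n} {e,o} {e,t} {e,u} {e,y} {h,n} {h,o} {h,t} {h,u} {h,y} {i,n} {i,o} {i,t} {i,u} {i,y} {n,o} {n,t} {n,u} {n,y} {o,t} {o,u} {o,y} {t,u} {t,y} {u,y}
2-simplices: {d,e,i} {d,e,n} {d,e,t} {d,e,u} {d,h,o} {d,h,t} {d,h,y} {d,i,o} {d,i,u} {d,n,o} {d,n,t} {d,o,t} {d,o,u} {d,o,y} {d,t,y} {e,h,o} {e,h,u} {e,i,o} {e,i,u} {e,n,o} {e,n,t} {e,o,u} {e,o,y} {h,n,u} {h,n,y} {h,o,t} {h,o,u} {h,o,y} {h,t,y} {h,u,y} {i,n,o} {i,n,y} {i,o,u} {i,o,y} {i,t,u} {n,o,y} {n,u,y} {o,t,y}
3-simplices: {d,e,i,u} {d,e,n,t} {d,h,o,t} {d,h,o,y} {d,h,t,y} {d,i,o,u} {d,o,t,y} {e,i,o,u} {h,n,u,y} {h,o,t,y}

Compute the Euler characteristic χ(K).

χ(K)=2

n_0=9 n_1=35 n_2=38 n_3=10
χ=+9−35+38−10=2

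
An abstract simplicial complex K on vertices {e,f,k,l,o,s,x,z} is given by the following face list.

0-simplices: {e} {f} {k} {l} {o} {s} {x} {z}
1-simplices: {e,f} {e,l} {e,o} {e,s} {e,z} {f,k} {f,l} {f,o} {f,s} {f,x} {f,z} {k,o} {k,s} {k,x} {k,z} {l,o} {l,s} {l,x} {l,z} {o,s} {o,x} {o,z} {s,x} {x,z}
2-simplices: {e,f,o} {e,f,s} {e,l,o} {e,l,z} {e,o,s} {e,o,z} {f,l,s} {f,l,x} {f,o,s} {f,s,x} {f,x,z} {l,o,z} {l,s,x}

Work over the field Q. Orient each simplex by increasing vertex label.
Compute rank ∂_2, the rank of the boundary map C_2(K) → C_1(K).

rank∂_2=10

n_0=8 n_1=24 n_2=13  [Q]
∂1: piv[ef,el,eo,es,ez,fk,fx] rk=7  ker:fl,fo,fs,fz,ko,ks,kx,kz,lo,ls,lx,lz,os,ox,oz,sx,xz
∂2: piv[efo,efs,elo,elz,eos,eoz,fls,flx,fsx,fxz] rk=10  ker:fos,loz,lsx
rk∂_2=10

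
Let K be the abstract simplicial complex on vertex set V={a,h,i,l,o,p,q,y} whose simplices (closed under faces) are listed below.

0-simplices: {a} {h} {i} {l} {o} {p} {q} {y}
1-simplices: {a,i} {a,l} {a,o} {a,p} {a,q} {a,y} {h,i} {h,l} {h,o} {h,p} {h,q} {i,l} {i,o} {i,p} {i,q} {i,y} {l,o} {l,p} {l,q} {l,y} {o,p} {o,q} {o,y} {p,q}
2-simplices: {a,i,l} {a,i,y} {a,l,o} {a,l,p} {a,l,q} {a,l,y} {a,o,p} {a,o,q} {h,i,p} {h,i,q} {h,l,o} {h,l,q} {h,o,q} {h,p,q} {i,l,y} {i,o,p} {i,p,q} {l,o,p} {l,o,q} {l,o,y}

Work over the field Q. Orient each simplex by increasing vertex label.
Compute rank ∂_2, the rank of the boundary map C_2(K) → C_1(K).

n_0=8 n_1=24 n_2=20  [Q]
∂1: piv[ai,al,ao,ap,aq,ay,hi] rk=7  ker:hl,ho,hp,hq,il,io,ip,iq,iy,lo,lp,lq,ly,op,oq,oy,pq
∂2: piv[ail,aiy,alo,alp,alq,aly,aop,aoq,hip,hiq,hlo,hlq,hpq,iop,loy] rk=15  ker:hoq,ily,ipq,lop,loq
rk∂_2=15

rank∂_2=15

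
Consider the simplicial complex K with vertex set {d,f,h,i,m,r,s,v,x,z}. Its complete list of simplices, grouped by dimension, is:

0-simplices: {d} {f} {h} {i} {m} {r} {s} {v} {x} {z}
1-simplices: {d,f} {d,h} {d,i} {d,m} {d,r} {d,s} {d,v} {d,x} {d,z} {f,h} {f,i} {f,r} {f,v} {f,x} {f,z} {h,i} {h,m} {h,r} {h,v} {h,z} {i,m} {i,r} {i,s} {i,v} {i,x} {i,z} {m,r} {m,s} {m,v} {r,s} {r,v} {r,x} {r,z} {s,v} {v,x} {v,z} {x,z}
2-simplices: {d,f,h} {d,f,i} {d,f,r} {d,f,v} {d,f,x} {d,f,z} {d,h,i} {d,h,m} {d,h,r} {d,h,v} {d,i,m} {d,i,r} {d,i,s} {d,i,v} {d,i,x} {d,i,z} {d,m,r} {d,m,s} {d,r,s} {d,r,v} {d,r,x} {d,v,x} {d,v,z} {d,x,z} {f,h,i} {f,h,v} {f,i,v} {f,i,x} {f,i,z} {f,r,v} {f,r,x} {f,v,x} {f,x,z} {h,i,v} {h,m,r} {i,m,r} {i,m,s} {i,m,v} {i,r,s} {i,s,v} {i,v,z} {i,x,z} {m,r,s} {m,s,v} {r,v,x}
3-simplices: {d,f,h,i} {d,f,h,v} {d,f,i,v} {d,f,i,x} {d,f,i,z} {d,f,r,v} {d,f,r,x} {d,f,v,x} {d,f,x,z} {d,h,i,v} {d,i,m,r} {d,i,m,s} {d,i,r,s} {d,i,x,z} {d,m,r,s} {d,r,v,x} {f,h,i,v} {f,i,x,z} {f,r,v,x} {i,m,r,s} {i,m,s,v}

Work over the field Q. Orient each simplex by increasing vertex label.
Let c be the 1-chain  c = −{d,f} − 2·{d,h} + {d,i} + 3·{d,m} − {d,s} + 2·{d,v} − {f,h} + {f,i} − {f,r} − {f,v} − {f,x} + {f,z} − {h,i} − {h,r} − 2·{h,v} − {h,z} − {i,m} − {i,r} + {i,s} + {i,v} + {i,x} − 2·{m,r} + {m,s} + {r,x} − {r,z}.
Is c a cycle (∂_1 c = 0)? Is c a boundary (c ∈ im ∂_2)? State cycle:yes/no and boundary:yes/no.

cycle:no boundary:no

n_0=10 n_1=37 n_2=45 n_3=21  [Q]
∂1: piv[df,dh,di,dm,dr,ds,dv,dx,dz] rk=9  ker:fh,fi,fr,fv,fx,fz,hi,hm,hr,hv,hz,im,ir,is,iv,ix,iz,mr,ms,mv,rs,rv,rx,rz,sv,vx,vz,xz
∂2: piv[dfh,dfi,dfr,dfv,dfx,dfz,dhi,dhm,dhr,dhv,dim,dir,dis,div,dix,diz,dmr,dms,drs,drv,drx,dvx,dvz,dxz,imv,isv] rk=26  ker:fhi,fhv,fiv,fix,fiz,frv,frx,fvx,fxz,hiv,hmr,imr,ims,irs,ivz,ixz,mrs,msv,rvx
∂3: piv[dfhi,dfhv,dfiv,dfix,dfiz,dfrv,dfrx,dfvx,dfxz,dhiv,dimr,dims,dirs,dixz,dmrs,drvx,imsv] rk=17  ker:fhiv,fixz,frvx,imrs
∂1c = −2·{d} + {f} + 2·{h} + 3·{m} − 5·{r} + {s} + {x} − {z}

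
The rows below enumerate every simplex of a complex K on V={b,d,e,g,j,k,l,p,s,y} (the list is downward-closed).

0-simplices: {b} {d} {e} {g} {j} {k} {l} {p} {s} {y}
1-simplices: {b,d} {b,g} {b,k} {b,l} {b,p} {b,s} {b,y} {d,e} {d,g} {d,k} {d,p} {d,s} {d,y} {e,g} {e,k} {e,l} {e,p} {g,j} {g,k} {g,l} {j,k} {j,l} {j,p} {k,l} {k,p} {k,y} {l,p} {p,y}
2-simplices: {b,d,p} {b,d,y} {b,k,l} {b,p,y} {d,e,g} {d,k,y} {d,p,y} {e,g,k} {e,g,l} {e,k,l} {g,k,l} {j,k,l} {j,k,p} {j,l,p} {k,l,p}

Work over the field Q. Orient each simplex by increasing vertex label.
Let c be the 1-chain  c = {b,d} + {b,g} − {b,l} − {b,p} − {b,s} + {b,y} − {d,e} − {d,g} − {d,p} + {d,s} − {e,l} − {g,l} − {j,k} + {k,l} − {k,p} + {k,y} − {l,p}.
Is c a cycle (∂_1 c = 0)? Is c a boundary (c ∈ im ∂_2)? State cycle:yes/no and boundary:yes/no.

cycle:no boundary:no

n_0=10 n_1=28 n_2=15  [Q]
∂1: piv[bd,bg,bk,bl,bp,bs,by,de,gj] rk=9  ker:dg,dk,dp,ds,dy,eg,ek,el,ep,gk,gl,jk,jl,jp,kl,kp,ky,lp,py
∂2: piv[bdp,bdy,bkl,bpy,deg,dky,egk,egl,ekl,jkl,jkp,jlp] rk=12  ker:dpy,gkl,klp
∂1c = 3·{d} + {g} + {j} − 2·{k} − {l} − 4·{p} + 2·{y}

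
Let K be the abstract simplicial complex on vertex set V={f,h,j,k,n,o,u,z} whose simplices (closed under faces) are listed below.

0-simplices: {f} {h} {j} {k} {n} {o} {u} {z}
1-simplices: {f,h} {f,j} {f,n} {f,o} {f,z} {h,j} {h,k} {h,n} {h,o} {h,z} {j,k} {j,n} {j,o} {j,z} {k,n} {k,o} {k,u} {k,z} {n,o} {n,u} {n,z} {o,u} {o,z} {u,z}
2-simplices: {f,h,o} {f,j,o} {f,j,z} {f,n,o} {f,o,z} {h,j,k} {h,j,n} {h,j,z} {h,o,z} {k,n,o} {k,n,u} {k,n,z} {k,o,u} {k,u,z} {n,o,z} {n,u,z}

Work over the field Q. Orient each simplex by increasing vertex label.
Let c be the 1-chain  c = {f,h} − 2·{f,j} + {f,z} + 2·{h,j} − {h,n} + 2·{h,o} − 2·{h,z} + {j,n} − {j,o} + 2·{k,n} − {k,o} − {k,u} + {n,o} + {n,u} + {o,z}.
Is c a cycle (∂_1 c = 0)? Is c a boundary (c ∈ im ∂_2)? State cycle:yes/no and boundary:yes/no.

n_0=8 n_1=24 n_2=16  [Q]
∂1: piv[fh,fj,fn,fo,fz,hk,ku] rk=7  ker:hj,hn,ho,hz,jk,jn,jo,jz,kn,ko,kz,no,nu,nz,ou,oz,uz
∂2: piv[fho,fjo,fjz,fno,foz,hjk,hjn,hjz,hoz,kno,knu,knz,kou,kuz,noz] rk=15  ker:nuz
∂1c = 0
c vs im∂2: reduces to 0 ⇒ boundary

cycle:yes boundary:yes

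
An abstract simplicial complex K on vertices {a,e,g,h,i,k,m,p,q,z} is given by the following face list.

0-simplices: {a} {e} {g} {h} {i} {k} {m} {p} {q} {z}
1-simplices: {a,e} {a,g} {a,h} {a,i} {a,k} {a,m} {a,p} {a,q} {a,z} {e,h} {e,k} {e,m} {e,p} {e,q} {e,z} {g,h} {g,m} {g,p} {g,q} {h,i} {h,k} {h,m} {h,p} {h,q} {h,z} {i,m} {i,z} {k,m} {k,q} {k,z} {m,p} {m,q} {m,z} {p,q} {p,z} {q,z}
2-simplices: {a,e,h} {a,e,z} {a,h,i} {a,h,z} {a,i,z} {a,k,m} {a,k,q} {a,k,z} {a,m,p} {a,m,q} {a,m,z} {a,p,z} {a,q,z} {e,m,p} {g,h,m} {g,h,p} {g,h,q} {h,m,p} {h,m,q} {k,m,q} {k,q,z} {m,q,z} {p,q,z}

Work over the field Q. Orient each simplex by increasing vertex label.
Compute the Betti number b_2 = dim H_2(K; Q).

b_2=3

n_0=10 n_1=36 n_2=23  [Q]
∂1: piv[ae,ag,ah,ai,ak,am,ap,aq,az] rk=9  ker:eh,ek,em,ep,eq,ez,gh,gm,gp,gq,hi,hk,hm,hp,hq,hz,im,iz,km,kq,kz,mp,mq,mz,pq,pz,qz
∂2: piv[aeh,aez,ahi,ahz,aiz,akm,akq,akz,amp,amq,amz,apz,aqz,emp,ghm,ghp,ghq,hmp,hmq,pqz] rk=20  ker:kmq,kqz,mqz
b_2=(23−20)−0=3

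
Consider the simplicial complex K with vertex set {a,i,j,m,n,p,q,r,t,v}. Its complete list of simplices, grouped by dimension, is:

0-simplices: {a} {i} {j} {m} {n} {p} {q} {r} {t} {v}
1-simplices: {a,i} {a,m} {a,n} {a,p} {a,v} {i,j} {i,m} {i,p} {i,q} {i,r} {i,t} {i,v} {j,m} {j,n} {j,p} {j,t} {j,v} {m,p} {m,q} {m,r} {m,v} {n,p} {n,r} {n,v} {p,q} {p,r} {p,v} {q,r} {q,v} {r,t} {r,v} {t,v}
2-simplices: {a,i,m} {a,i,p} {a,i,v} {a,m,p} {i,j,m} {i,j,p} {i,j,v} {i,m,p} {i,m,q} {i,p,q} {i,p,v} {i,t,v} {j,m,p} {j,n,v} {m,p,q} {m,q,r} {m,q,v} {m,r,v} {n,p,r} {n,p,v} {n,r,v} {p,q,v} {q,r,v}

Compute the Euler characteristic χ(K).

χ(K)=1

n_0=10 n_1=32 n_2=23
χ=+10−32+23=1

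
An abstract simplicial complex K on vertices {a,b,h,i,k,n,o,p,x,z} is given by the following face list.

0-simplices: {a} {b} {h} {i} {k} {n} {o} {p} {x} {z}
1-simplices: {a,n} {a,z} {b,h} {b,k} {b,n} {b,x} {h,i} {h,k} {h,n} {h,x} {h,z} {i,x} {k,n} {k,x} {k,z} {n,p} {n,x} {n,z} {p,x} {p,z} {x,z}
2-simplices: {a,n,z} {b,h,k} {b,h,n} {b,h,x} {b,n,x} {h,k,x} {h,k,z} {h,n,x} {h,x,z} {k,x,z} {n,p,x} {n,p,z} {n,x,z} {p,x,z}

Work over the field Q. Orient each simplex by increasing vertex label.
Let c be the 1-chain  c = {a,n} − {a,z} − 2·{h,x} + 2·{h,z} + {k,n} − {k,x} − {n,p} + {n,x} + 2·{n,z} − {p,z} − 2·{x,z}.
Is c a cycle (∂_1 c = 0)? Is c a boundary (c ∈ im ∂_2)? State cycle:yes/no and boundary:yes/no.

n_0=10 n_1=21 n_2=14  [Q]
∂1: piv[an,az,bh,bk,bn,bx,hi,np] rk=8  ker:hk,hn,hx,hz,ix,kn,kx,kz,nx,nz,px,pz,xz
∂2: piv[anz,bhk,bhn,bhx,bnx,hkx,hkz,hxz,npx,npz,nxz] rk=11  ker:hnx,kxz,pxz
∂1c = 0
c vs im∂2: residual ≠ 0 ⇒ not boundary

cycle:yes boundary:no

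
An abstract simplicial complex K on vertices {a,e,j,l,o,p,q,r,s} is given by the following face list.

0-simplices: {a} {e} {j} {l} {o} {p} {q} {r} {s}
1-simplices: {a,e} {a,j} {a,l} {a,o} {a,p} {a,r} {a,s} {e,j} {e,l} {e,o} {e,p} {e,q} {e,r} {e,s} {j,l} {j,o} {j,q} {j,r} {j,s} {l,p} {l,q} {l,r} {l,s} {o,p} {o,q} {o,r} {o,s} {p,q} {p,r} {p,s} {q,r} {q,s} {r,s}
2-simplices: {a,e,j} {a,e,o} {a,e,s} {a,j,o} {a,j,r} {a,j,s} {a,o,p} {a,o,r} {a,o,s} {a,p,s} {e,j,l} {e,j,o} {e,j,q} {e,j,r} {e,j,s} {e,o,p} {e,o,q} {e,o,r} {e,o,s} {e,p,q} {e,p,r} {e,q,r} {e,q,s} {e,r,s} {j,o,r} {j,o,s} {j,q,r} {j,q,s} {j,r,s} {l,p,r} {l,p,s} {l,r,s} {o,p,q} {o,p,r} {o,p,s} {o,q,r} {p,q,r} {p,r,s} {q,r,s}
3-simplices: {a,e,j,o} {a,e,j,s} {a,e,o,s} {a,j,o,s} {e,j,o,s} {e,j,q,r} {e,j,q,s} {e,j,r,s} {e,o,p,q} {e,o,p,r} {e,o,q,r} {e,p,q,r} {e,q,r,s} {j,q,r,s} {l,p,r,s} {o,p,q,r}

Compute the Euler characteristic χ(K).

χ(K)=-1

n_0=9 n_1=33 n_2=39 n_3=16
χ=+9−33+39−16=-1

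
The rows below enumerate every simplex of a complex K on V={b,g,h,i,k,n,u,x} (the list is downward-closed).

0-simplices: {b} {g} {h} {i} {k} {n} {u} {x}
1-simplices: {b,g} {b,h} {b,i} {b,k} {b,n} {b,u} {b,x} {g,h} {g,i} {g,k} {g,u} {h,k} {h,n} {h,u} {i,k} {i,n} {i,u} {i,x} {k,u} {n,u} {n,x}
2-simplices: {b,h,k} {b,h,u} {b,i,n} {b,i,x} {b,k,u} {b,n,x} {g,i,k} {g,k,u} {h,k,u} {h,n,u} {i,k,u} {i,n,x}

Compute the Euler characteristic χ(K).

χ(K)=-1

n_0=8 n_1=21 n_2=12
χ=+8−21+12=-1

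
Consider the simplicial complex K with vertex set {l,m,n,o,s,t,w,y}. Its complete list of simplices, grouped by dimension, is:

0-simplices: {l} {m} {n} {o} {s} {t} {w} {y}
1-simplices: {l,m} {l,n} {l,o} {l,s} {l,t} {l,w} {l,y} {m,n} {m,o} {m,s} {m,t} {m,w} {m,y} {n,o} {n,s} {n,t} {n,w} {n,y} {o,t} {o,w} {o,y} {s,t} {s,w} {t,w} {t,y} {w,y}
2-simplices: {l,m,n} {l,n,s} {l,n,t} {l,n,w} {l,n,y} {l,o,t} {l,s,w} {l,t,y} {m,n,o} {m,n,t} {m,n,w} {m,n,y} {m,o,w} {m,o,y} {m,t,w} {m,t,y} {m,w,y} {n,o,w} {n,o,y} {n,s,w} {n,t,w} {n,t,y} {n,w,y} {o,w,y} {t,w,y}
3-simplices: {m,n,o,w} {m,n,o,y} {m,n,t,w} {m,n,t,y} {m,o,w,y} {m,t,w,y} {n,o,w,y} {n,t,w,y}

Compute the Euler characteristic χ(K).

n_0=8 n_1=26 n_2=25 n_3=8
χ=+8−26+25−8=-1

χ(K)=-1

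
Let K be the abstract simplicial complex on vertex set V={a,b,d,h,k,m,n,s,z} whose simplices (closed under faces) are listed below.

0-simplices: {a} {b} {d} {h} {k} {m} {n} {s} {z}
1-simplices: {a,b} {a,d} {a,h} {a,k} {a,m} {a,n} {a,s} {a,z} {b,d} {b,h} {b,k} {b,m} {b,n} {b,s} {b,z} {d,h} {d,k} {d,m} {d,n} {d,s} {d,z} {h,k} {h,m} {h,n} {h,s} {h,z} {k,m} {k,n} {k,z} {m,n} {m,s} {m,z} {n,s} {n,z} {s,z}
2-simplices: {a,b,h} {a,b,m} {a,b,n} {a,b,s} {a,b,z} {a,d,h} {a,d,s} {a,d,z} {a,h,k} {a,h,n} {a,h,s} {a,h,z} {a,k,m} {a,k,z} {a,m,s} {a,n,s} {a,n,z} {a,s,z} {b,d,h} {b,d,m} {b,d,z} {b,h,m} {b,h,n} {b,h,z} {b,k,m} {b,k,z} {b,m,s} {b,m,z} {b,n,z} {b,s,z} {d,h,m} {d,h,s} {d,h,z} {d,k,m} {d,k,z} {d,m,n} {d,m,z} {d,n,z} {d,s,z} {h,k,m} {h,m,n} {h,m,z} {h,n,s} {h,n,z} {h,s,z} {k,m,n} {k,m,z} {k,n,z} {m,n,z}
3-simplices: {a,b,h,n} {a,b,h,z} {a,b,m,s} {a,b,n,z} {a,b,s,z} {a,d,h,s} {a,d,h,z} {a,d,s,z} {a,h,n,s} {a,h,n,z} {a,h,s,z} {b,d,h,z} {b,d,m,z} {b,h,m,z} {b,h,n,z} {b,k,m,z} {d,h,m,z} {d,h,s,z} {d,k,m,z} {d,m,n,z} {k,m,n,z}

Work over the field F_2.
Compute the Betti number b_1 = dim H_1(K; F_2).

n_0=9 n_1=35 n_2=49 n_3=21  [Z2]
∂1: piv[ab,ad,ah,ak,am,an,as,az] rk=8  ker:bd,bh,bk,bm,bn,bs,bz,dh,dk,dm,dn,ds,dz,hk,hm,hn,hs,hz,km,kn,kz,mn,ms,mz,ns,nz,sz
∂2: piv[abh,abm,abn,abs,abz,adh,ads,adz,ahk,ahn,ahs,ahz,akm,akz,ams,ans,anz,asz,bdh,bdm,bhm,bkm,bmz,dkm,dmn,dnz,kmn] rk=27  ker:bdz,bhn,bhz,bkz,bms,bnz,bsz,dhm,dhs,dhz,dkz,dmz,dsz,hkm,hmn,hmz,hns,hnz,hsz,kmz,knz,mnz
∂3: piv[abhn,abhz,abms,abnz,absz,adhs,adhz,adsz,ahns,ahnz,ahsz,bdhz,bdmz,bhmz,bkmz,dhmz,dkmz,dmnz,kmnz] rk=19  ker:bhnz,dhsz
b_1=(35−8)−27=0

b_1=0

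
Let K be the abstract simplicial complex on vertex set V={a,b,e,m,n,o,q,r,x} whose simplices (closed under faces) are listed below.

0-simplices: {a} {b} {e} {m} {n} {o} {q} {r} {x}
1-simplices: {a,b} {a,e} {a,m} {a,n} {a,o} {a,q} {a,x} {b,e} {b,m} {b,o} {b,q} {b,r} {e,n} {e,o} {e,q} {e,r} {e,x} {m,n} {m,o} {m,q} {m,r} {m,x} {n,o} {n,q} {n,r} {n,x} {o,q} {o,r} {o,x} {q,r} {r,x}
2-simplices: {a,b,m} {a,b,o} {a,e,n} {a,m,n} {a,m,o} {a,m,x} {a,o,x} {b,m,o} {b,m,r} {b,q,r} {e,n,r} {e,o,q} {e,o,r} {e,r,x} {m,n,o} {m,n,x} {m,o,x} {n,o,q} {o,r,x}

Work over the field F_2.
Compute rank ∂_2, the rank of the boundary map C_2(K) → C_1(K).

rank∂_2=17

n_0=9 n_1=31 n_2=19  [Z2]
∂1: piv[ab,ae,am,an,ao,aq,ax,br] rk=8  ker:be,bm,bo,bq,en,eo,eq,er,ex,mn,mo,mq,mr,mx,no,nq,nr,nx,oq,or,ox,qr,rx
∂2: piv[abm,abo,aen,amn,amo,amx,aox,bmr,bqr,enr,eoq,eor,erx,mno,mnx,noq,orx] rk=17  ker:bmo,mox
rk∂_2=17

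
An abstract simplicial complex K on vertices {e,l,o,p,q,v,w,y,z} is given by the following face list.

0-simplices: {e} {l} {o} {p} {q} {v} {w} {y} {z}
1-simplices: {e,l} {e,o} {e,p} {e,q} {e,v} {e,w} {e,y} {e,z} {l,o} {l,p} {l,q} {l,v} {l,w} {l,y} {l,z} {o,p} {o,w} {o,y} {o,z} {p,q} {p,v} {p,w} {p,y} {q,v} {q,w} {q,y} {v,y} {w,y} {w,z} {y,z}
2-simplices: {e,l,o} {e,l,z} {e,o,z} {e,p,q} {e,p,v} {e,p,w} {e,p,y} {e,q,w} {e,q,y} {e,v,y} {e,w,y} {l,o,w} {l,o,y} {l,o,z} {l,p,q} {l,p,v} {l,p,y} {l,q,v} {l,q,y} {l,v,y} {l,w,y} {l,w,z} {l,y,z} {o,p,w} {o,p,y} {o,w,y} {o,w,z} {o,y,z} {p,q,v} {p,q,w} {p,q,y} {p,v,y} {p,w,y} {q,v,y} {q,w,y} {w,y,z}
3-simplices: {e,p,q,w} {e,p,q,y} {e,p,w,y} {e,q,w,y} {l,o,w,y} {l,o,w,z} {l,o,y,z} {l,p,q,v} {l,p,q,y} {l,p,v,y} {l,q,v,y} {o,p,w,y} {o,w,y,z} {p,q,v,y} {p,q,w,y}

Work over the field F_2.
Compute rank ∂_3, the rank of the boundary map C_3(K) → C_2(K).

rank∂_3=13

n_0=9 n_1=30 n_2=36 n_3=15  [Z2]
∂1: piv[el,eo,ep,eq,ev,ew,ey,ez] rk=8  ker:lo,lp,lq,lv,lw,ly,lz,op,ow,oy,oz,pq,pv,pw,py,qv,qw,qy,vy,wy,wz,yz
∂2: piv[elo,elz,eoz,epq,epv,epw,epy,eqw,eqy,evy,ewy,low,loy,lpq,lpv,lpy,lqv,lwy,lwz,lyz,opw] rk=21  ker:loz,lqy,lvy,opy,owy,owz,oyz,pqv,pqw,pqy,pvy,pwy,qvy,qwy,wyz
∂3: piv[epqw,epqy,epwy,eqwy,lowy,lowz,loyz,lpqv,lpqy,lpvy,lqvy,opwy,owyz] rk=13  ker:pqvy,pqwy
rk∂_3=13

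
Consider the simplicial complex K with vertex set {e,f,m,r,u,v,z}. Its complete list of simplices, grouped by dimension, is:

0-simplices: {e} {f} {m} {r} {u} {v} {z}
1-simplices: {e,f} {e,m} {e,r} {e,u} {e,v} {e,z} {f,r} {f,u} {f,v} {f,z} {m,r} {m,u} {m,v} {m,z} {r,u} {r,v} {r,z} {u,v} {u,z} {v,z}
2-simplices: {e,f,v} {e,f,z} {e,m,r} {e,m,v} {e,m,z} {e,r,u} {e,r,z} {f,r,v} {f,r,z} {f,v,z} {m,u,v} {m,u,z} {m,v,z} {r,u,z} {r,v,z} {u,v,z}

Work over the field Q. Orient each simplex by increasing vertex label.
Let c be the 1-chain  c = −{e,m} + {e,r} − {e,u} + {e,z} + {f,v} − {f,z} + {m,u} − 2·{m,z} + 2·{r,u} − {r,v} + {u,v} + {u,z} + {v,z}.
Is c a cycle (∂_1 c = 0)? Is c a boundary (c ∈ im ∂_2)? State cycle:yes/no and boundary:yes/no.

cycle:yes boundary:yes

n_0=7 n_1=20 n_2=16  [Q]
∂1: piv[ef,em,er,eu,ev,ez] rk=6  ker:fr,fu,fv,fz,mr,mu,mv,mz,ru,rv,rz,uv,uz,vz
∂2: piv[efv,efz,emr,emv,emz,eru,erz,frv,frz,fvz,muv,muz,ruz] rk=13  ker:mvz,rvz,uvz
∂1c = 0
c vs im∂2: reduces to 0 ⇒ boundary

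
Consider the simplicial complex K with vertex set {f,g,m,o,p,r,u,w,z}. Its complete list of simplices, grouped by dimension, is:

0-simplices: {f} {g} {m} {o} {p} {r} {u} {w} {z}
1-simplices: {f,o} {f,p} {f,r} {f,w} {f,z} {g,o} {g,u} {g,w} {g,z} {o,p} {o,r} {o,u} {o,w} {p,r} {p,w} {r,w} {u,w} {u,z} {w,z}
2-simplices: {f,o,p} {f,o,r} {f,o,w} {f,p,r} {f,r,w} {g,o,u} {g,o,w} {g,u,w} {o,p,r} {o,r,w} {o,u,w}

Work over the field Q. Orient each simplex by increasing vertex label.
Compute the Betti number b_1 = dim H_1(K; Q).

n_0=9 n_1=19 n_2=11  [Q]
∂1: piv[fo,fp,fr,fw,fz,go,gu] rk=7  ker:gw,gz,op,or,ou,ow,pr,pw,rw,uw,uz,wz
∂2: piv[fop,for,fow,fpr,frw,gou,gow,guw] rk=8  ker:opr,orw,ouw
b_1=(19−7)−8=4

b_1=4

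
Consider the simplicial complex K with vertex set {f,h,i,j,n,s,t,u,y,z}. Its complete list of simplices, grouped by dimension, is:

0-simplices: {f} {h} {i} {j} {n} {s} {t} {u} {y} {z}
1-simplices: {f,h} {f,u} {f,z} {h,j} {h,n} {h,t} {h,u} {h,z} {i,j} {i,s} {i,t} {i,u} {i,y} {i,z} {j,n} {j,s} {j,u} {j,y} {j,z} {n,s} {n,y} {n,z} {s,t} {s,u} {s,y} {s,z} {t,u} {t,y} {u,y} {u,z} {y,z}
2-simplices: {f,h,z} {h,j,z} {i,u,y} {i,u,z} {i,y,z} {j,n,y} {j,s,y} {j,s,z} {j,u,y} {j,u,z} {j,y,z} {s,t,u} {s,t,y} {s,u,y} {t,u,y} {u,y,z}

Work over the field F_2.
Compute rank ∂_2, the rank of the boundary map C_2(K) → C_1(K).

rank∂_2=13

n_0=10 n_1=31 n_2=16  [Z2]
∂1: piv[fh,fu,fz,hj,hn,ht,ij,is,iy] rk=9  ker:hu,hz,it,iu,iz,jn,js,ju,jy,jz,ns,ny,nz,st,su,sy,sz,tu,ty,uy,uz,yz
∂2: piv[fhz,hjz,iuy,iuz,iyz,jny,jsy,jsz,juy,juz,stu,sty,suy] rk=13  ker:jyz,tuy,uyz
rk∂_2=13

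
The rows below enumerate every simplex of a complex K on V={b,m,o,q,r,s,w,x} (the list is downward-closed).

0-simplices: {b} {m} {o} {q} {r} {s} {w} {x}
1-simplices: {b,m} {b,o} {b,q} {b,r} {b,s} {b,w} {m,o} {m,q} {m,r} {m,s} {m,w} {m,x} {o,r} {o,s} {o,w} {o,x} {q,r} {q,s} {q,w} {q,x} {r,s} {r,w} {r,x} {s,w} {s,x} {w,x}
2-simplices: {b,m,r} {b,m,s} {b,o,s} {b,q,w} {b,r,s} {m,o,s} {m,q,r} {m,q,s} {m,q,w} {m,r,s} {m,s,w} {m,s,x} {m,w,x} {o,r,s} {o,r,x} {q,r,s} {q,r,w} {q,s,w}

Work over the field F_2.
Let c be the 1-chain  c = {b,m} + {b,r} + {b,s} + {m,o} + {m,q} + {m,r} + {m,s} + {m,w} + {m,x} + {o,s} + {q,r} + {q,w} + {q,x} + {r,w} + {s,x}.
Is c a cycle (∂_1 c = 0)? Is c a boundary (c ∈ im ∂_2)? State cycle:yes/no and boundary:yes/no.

n_0=8 n_1=26 n_2=18  [Z2]
∂1: piv[bm,bo,bq,br,bs,bw,mx] rk=7  ker:mo,mq,mr,ms,mw,or,os,ow,ox,qr,qs,qw,qx,rs,rw,rx,sw,sx,wx
∂2: piv[bmr,bms,bos,bqw,brs,mos,mqr,mqs,mqw,msw,msx,mwx,ors,orx,qrw] rk=15  ker:mrs,qrs,qsw
∂1c = {b} + {m} + {w} + {x}

cycle:no boundary:no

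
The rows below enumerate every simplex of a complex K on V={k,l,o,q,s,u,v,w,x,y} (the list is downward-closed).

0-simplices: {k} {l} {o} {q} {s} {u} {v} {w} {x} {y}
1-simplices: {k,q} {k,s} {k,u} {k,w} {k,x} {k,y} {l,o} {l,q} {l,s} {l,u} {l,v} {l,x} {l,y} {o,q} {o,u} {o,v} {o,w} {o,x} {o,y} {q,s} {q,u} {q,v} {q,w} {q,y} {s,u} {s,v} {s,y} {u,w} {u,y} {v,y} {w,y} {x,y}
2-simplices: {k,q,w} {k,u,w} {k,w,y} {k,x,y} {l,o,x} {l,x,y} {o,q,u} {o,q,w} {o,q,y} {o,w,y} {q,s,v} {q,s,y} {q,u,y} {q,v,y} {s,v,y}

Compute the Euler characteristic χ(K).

χ(K)=-7

n_0=10 n_1=32 n_2=15
χ=+10−32+15=-7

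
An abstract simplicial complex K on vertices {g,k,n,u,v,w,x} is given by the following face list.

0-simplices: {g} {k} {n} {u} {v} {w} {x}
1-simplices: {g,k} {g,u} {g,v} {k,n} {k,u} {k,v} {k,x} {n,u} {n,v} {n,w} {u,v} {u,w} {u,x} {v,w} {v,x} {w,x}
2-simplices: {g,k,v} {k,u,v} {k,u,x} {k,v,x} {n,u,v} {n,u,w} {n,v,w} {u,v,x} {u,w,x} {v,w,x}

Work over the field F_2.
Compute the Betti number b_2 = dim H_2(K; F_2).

n_0=7 n_1=16 n_2=10  [Z2]
∂1: piv[gk,gu,gv,kn,kx,nw] rk=6  ker:ku,kv,nu,nv,uv,uw,ux,vw,vx,wx
∂2: piv[gkv,kuv,kux,kvx,nuv,nuw,nvw,uwx] rk=8  ker:uvx,vwx
b_2=(10−8)−0=2

b_2=2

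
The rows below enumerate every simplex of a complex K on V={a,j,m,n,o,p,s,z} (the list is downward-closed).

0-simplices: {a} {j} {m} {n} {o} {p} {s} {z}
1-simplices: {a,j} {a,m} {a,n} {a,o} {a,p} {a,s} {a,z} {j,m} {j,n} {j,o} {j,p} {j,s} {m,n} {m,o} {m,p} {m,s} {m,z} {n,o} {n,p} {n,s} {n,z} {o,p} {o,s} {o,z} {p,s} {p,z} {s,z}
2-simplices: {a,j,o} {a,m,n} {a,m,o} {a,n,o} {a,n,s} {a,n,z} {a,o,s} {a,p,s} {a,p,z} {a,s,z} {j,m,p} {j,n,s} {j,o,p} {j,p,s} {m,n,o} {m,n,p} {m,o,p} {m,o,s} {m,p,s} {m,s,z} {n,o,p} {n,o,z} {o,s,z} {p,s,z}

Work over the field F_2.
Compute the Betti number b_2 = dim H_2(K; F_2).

b_2=4

n_0=8 n_1=27 n_2=24  [Z2]
∂1: piv[aj,am,an,ao,ap,as,az] rk=7  ker:jm,jn,jo,jp,js,mn,mo,mp,ms,mz,no,np,ns,nz,op,os,oz,ps,pz,sz
∂2: piv[ajo,amn,amo,ano,ans,anz,aos,aps,apz,asz,jmp,jns,jop,jps,mnp,mop,mos,mps,msz,noz] rk=20  ker:mno,nop,osz,psz
b_2=(24−20)−0=4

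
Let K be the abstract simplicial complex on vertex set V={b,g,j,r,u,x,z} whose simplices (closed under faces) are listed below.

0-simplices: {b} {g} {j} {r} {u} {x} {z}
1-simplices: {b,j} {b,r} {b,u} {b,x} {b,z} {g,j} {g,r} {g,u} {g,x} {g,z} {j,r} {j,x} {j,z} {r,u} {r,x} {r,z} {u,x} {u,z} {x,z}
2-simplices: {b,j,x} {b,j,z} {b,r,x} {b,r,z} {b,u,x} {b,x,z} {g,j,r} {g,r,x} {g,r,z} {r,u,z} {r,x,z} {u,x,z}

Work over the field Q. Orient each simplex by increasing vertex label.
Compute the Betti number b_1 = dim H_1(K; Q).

b_1=2

n_0=7 n_1=19 n_2=12  [Q]
∂1: piv[bj,br,bu,bx,bz,gj] rk=6  ker:gr,gu,gx,gz,jr,jx,jz,ru,rx,rz,ux,uz,xz
∂2: piv[bjx,bjz,brx,brz,bux,bxz,gjr,grx,grz,ruz,uxz] rk=11  ker:rxz
b_1=(19−6)−11=2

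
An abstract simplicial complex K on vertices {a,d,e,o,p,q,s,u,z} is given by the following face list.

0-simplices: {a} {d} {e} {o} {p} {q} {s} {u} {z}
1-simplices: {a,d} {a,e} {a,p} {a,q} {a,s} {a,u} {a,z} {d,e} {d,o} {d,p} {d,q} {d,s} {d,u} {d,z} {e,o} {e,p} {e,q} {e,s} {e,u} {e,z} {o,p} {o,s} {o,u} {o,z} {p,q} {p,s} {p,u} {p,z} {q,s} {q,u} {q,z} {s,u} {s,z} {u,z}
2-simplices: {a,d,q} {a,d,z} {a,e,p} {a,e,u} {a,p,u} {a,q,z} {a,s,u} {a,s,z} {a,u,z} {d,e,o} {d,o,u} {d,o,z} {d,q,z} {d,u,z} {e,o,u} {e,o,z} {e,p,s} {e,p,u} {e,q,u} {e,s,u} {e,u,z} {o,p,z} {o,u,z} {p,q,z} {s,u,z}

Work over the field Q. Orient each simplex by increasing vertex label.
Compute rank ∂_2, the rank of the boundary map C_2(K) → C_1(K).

rank∂_2=20

n_0=9 n_1=34 n_2=25  [Q]
∂1: piv[ad,ae,ap,aq,as,au,az,do] rk=8  ker:de,dp,dq,ds,du,dz,eo,ep,eq,es,eu,ez,op,os,ou,oz,pq,ps,pu,pz,qs,qu,qz,su,sz,uz
∂2: piv[adq,adz,aep,aeu,apu,aqz,asu,asz,auz,deo,dou,doz,duz,eou,eoz,eps,equ,esu,opz,pqz] rk=20  ker:dqz,epu,euz,ouz,suz
rk∂_2=20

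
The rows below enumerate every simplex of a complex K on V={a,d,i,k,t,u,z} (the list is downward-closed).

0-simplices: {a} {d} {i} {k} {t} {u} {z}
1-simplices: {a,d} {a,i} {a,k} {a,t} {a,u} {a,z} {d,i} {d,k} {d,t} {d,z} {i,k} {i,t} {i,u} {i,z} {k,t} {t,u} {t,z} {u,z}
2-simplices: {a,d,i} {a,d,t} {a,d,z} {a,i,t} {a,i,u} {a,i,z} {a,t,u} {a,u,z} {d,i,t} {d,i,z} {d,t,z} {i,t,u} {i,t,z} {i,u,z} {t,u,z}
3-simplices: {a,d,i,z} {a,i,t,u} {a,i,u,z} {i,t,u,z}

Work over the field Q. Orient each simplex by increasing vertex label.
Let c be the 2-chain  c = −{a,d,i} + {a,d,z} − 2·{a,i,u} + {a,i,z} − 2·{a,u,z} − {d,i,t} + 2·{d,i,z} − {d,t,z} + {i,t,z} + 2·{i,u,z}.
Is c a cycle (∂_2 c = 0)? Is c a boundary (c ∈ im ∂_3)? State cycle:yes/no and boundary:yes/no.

n_0=7 n_1=18 n_2=15 n_3=4  [Q]
∂1: piv[ad,ai,ak,at,au,az] rk=6  ker:di,dk,dt,dz,ik,it,iu,iz,kt,tu,tz,uz
∂2: piv[adi,adt,adz,ait,aiu,aiz,atu,auz,dtz] rk=9  ker:dit,diz,itu,itz,iuz,tuz
∂3: piv[adiz,aitu,aiuz,ituz] rk=4
∂2c = 0
c vs im∂3: residual ≠ 0 ⇒ not boundary

cycle:yes boundary:no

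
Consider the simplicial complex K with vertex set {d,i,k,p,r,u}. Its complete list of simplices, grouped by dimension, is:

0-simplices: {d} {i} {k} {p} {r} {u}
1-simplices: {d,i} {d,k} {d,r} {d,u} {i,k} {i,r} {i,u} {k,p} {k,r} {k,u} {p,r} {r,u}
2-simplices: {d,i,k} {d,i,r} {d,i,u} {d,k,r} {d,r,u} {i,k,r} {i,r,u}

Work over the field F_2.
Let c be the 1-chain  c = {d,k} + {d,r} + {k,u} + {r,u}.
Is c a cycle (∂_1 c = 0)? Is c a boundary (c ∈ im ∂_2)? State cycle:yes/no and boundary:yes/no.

n_0=6 n_1=12 n_2=7  [Z2]
∂1: piv[di,dk,dr,du,kp] rk=5  ker:ik,ir,iu,kr,ku,pr,ru
∂2: piv[dik,dir,diu,dkr,dru] rk=5  ker:ikr,iru
∂1c = 0
c vs im∂2: residual ≠ 0 ⇒ not boundary

cycle:yes boundary:no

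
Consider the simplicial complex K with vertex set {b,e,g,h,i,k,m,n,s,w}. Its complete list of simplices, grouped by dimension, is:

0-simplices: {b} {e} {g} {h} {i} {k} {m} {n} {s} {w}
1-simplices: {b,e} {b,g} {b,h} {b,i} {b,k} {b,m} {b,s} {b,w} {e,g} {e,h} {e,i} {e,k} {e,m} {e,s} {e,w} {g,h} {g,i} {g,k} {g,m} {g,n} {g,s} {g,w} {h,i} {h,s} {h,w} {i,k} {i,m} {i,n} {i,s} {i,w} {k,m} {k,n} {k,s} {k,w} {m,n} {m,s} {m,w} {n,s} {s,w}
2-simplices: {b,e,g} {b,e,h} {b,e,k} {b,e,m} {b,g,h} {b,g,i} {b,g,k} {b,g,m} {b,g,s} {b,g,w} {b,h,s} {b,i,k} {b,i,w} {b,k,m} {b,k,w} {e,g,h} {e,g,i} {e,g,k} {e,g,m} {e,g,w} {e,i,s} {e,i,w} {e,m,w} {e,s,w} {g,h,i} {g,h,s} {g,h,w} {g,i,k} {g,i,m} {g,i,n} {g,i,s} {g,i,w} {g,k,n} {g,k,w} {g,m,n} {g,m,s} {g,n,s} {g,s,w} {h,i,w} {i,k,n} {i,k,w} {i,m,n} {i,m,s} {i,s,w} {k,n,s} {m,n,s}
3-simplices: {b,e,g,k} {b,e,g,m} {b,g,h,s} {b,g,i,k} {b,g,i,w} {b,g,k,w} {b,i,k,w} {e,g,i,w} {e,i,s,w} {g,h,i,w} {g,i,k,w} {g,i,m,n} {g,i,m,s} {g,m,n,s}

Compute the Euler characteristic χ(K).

χ(K)=3

n_0=10 n_1=39 n_2=46 n_3=14
χ=+10−39+46−14=3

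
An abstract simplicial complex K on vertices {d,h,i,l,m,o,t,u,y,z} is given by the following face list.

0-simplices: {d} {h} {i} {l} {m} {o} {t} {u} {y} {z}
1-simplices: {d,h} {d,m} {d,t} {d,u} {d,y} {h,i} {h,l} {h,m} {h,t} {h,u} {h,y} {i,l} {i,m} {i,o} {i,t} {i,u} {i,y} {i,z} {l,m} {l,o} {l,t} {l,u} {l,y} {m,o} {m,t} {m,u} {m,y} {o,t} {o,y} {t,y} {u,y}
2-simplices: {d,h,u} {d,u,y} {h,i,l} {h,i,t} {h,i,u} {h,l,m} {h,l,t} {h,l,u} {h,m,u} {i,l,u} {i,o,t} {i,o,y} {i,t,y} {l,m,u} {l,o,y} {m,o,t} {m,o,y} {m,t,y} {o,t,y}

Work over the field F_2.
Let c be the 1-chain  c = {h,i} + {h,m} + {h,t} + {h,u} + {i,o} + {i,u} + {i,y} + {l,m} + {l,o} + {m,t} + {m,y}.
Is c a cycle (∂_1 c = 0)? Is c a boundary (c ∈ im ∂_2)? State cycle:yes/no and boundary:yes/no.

n_0=10 n_1=31 n_2=19  [Z2]
∂1: piv[dh,dm,dt,du,dy,hi,hl,io,iz] rk=9  ker:hm,ht,hu,hy,il,im,it,iu,iy,lm,lo,lt,lu,ly,mo,mt,mu,my,ot,oy,ty,uy
∂2: piv[dhu,duy,hil,hit,hiu,hlm,hlt,hlu,hmu,iot,ioy,ity,loy,mot,moy] rk=15  ker:ilu,lmu,mty,oty
∂1c = 0
c vs im∂2: residual ≠ 0 ⇒ not boundary

cycle:yes boundary:no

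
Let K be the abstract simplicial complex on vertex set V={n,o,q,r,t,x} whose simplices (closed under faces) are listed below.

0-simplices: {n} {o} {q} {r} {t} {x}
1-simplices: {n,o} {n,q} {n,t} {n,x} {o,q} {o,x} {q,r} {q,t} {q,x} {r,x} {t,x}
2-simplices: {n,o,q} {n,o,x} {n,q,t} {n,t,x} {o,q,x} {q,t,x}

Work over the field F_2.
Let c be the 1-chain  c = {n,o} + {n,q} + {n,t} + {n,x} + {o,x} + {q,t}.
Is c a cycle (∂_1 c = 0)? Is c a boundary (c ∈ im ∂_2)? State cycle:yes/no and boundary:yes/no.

n_0=6 n_1=11 n_2=6  [Z2]
∂1: piv[no,nq,nt,nx,qr] rk=5  ker:oq,ox,qt,qx,rx,tx
∂2: piv[noq,nox,nqt,ntx,oqx] rk=5  ker:qtx
∂1c = 0
c vs im∂2: reduces to 0 ⇒ boundary

cycle:yes boundary:yes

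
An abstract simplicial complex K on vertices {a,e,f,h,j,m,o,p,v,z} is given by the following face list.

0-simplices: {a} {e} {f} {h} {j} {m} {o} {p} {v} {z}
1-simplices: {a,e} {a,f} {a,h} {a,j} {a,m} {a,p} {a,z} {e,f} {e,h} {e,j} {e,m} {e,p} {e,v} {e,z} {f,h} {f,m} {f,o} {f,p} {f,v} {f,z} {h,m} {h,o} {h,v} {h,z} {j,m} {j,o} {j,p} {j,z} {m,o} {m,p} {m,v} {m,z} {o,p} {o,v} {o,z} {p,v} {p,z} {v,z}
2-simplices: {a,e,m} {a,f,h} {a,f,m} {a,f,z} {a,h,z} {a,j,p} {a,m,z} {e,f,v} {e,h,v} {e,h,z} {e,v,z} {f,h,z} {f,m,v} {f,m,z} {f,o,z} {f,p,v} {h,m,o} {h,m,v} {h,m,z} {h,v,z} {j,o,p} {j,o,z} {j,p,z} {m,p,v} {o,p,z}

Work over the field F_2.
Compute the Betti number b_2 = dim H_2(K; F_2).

n_0=10 n_1=38 n_2=25  [Z2]
∂1: piv[ae,af,ah,aj,am,ap,az,ev,fo] rk=9  ker:ef,eh,ej,em,ep,ez,fh,fm,fp,fv,fz,hm,ho,hv,hz,jm,jo,jp,jz,mo,mp,mv,mz,op,ov,oz,pv,pz,vz
∂2: piv[aem,afh,afm,afz,ahz,ajp,amz,efv,ehv,ehz,evz,fmv,foz,fpv,hmo,hmv,hmz,jop,joz,jpz,mpv] rk=21  ker:fhz,fmz,hvz,opz
b_2=(25−21)−0=4

b_2=4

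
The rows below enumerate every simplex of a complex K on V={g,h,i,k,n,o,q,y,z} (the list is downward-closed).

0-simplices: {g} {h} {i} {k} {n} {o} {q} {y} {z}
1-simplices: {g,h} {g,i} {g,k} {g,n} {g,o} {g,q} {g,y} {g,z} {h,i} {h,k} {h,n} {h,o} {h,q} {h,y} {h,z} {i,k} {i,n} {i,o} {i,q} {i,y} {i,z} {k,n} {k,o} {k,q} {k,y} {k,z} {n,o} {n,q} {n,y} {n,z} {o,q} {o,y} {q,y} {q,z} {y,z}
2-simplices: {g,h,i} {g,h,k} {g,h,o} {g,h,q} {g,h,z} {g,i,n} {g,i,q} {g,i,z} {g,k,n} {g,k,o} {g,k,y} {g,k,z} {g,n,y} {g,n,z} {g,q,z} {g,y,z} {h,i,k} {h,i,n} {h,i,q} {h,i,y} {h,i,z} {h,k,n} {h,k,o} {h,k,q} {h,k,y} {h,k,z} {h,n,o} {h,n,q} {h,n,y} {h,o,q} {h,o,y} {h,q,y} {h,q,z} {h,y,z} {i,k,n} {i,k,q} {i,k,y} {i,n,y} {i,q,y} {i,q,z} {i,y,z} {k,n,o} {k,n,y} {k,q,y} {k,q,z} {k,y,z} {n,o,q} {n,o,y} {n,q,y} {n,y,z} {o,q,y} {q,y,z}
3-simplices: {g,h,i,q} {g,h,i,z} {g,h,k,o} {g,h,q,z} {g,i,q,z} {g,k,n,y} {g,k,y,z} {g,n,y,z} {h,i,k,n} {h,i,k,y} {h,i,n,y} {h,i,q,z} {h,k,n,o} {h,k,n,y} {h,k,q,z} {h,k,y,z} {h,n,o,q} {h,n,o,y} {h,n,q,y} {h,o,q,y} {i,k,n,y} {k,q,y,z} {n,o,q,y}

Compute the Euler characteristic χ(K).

n_0=9 n_1=35 n_2=52 n_3=23
χ=+9−35+52−23=3

χ(K)=3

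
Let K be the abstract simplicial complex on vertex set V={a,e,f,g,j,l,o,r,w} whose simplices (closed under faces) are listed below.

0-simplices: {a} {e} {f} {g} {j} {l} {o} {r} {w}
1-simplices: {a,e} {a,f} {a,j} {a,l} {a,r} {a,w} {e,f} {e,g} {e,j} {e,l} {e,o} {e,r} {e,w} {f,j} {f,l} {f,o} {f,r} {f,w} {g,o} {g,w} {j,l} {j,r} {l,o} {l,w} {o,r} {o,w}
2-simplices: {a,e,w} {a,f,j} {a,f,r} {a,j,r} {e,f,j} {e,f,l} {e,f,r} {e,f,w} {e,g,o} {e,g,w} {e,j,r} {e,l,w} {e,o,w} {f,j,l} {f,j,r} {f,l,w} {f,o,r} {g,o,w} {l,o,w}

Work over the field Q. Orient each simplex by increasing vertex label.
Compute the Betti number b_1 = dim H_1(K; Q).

n_0=9 n_1=26 n_2=19  [Q]
∂1: piv[ae,af,aj,al,ar,aw,eg,eo] rk=8  ker:ef,ej,el,er,ew,fj,fl,fo,fr,fw,go,gw,jl,jr,lo,lw,or,ow
∂2: piv[aew,afj,afr,ajr,efj,efl,efr,efw,ego,egw,elw,eow,fjl,for,low] rk=15  ker:ejr,fjr,flw,gow
b_1=(26−8)−15=3

b_1=3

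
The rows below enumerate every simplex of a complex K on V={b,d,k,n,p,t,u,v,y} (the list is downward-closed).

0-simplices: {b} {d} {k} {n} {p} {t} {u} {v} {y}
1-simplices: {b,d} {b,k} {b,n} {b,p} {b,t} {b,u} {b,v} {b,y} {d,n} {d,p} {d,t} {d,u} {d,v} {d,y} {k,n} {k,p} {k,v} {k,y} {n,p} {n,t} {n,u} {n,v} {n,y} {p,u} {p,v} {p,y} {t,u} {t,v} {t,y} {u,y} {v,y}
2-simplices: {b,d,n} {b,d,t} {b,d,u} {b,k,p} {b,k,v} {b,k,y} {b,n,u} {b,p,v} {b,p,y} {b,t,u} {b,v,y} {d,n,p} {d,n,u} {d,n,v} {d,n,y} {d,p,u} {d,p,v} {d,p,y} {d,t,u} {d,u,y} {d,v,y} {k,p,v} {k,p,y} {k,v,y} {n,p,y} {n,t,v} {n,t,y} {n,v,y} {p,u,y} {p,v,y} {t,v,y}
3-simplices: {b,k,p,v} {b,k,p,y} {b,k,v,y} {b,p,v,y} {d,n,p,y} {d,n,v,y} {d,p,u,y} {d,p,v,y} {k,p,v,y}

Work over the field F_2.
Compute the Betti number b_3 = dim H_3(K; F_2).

n_0=9 n_1=31 n_2=31 n_3=9  [Z2]
∂1: piv[bd,bk,bn,bp,bt,bu,bv,by] rk=8  ker:dn,dp,dt,du,dv,dy,kn,kp,kv,ky,np,nt,nu,nv,ny,pu,pv,py,tu,tv,ty,uy,vy
∂2: piv[bdn,bdt,bdu,bkp,bkv,bky,bnu,bpv,bpy,btu,bvy,dnp,dnv,dny,dpu,dpv,dpy,duy,ntv,nty] rk=20  ker:dnu,dtu,dvy,kpv,kpy,kvy,npy,nvy,puy,pvy,tvy
∂3: piv[bkpv,bkpy,bkvy,bpvy,dnpy,dnvy,dpuy,dpvy] rk=8  ker:kpvy
b_3=(9−8)−0=1

b_3=1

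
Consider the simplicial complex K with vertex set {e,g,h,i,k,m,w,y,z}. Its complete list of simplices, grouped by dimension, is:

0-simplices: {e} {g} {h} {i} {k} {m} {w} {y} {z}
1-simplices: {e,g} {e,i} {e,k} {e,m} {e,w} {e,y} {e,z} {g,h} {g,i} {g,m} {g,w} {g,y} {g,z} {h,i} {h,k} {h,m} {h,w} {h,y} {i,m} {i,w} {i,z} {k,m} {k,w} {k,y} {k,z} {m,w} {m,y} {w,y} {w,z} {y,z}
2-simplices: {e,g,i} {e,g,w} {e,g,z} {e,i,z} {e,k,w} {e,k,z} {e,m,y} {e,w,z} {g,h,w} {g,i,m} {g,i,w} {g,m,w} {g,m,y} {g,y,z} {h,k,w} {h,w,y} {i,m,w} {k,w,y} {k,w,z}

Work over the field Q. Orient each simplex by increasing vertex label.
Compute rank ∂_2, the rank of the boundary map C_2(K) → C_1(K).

n_0=9 n_1=30 n_2=19  [Q]
∂1: piv[eg,ei,ek,em,ew,ey,ez,gh] rk=8  ker:gi,gm,gw,gy,gz,hi,hk,hm,hw,hy,im,iw,iz,km,kw,ky,kz,mw,my,wy,wz,yz
∂2: piv[egi,egw,egz,eiz,ekw,ekz,emy,ewz,ghw,gim,giw,gmw,gmy,gyz,hkw,hwy,kwy] rk=17  ker:imw,kwz
rk∂_2=17

rank∂_2=17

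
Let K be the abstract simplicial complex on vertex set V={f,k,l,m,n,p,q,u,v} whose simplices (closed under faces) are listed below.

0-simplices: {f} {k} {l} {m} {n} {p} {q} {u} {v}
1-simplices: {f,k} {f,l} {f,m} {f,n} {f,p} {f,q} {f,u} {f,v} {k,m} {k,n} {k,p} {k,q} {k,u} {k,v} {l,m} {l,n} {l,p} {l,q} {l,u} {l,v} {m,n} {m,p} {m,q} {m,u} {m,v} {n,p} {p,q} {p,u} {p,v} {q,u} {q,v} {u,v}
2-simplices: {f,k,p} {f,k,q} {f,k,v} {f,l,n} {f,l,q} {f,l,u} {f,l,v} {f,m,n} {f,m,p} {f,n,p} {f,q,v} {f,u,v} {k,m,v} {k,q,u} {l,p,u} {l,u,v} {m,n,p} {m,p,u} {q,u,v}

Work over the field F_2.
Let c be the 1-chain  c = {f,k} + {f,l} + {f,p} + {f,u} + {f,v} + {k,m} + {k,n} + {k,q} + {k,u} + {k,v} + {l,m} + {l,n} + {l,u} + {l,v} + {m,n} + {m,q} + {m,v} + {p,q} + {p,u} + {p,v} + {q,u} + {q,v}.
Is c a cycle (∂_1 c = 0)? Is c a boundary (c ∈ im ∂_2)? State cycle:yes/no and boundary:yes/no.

cycle:no boundary:no

n_0=9 n_1=32 n_2=19  [Z2]
∂1: piv[fk,fl,fm,fn,fp,fq,fu,fv] rk=8  ker:km,kn,kp,kq,ku,kv,lm,ln,lp,lq,lu,lv,mn,mp,mq,mu,mv,np,pq,pu,pv,qu,qv,uv
∂2: piv[fkp,fkq,fkv,fln,flq,flu,flv,fmn,fmp,fnp,fqv,fuv,kmv,kqu,lpu,mpu,quv] rk=17  ker:luv,mnp
∂1c = {f} + {l} + {m} + {n} + {q} + {u}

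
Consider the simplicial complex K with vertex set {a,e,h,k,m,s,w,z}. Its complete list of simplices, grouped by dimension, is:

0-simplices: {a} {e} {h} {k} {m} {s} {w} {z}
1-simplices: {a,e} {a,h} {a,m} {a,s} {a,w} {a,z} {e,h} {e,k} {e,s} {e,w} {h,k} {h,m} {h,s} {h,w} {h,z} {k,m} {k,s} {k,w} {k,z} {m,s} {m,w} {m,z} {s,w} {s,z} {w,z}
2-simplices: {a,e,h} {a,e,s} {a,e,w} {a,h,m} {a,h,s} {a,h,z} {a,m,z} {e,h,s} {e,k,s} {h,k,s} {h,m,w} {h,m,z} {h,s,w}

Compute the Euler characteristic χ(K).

n_0=8 n_1=25 n_2=13
χ=+8−25+13=-4

χ(K)=-4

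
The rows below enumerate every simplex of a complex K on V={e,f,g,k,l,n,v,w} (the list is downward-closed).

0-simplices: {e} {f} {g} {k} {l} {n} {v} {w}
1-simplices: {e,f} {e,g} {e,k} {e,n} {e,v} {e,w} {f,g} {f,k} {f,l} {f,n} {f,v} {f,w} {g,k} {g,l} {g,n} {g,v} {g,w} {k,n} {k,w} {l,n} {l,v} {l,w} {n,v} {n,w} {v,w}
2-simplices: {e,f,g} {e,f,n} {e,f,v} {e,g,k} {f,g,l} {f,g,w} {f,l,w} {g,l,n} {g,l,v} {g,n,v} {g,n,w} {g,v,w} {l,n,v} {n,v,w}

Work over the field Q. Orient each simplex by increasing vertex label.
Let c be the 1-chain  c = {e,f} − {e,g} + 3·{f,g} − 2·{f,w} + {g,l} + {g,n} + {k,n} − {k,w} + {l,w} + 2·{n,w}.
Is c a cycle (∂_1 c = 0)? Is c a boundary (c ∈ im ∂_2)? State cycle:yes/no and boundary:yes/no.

cycle:yes boundary:no

n_0=8 n_1=25 n_2=14  [Q]
∂1: piv[ef,eg,ek,en,ev,ew,fl] rk=7  ker:fg,fk,fn,fv,fw,gk,gl,gn,gv,gw,kn,kw,ln,lv,lw,nv,nw,vw
∂2: piv[efg,efn,efv,egk,fgl,fgw,flw,gln,glv,gnv,gnw,gvw] rk=12  ker:lnv,nvw
∂1c = 0
c vs im∂2: residual ≠ 0 ⇒ not boundary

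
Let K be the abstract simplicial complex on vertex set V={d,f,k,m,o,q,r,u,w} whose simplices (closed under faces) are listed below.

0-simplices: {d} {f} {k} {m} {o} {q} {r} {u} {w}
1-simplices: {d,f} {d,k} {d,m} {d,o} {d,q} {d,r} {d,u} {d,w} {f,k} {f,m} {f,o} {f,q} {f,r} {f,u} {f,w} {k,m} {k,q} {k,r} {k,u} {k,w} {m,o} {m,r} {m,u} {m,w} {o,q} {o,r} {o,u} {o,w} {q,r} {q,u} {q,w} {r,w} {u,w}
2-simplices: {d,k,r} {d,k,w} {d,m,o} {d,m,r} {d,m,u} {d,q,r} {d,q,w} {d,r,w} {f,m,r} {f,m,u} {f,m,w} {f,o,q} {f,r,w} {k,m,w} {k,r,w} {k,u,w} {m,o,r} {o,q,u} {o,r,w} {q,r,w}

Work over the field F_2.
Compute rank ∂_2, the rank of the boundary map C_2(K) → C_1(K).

n_0=9 n_1=33 n_2=20  [Z2]
∂1: piv[df,dk,dm,do,dq,dr,du,dw] rk=8  ker:fk,fm,fo,fq,fr,fu,fw,km,kq,kr,ku,kw,mo,mr,mu,mw,oq,or,ou,ow,qr,qu,qw,rw,uw
∂2: piv[dkr,dkw,dmo,dmr,dmu,dqr,dqw,drw,fmr,fmu,fmw,foq,frw,kmw,kuw,mor,oqu,orw] rk=18  ker:krw,qrw
rk∂_2=18

rank∂_2=18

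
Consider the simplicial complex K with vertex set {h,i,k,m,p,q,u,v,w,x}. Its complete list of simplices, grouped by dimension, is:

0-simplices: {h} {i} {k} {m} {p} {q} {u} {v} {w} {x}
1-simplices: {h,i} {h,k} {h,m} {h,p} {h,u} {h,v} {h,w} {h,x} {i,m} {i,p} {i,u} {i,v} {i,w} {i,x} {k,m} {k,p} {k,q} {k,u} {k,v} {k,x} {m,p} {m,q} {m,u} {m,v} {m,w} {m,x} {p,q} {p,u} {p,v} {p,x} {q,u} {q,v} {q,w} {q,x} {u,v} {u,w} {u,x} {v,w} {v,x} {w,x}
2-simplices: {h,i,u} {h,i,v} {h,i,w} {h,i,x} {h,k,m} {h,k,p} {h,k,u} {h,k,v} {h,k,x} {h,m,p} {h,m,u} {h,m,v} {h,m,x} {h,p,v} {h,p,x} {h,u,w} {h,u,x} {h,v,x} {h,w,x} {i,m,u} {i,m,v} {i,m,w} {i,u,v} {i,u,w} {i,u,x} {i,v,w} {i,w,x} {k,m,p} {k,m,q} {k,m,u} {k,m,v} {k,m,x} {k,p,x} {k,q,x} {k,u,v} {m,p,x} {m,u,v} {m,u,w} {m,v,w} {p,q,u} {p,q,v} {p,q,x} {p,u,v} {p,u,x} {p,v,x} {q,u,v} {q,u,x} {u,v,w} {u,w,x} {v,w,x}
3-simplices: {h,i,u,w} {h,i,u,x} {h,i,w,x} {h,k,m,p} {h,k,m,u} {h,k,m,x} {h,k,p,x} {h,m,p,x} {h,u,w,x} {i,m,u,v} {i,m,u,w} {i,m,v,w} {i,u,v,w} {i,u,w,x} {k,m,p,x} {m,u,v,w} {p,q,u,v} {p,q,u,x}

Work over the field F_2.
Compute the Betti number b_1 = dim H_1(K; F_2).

n_0=10 n_1=40 n_2=50 n_3=18  [Z2]
∂1: piv[hi,hk,hm,hp,hu,hv,hw,hx,kq] rk=9  ker:im,ip,iu,iv,iw,ix,km,kp,ku,kv,kx,mp,mq,mu,mv,mw,mx,pq,pu,pv,px,qu,qv,qw,qx,uv,uw,ux,vw,vx,wx
∂2: piv[hiu,hiv,hiw,hix,hkm,hkp,hku,hkv,hkx,hmp,hmu,hmv,hmx,hpv,hpx,huw,hux,hvx,hwx,imu,imw,iuv,ivw,kmq,kqx,pqu,pqv,pqx,puv] rk=29  ker:imv,iuw,iux,iwx,kmp,kmu,kmv,kmx,kpx,kuv,mpx,muv,muw,mvw,pux,pvx,quv,qux,uvw,uwx,vwx
∂3: piv[hiuw,hiux,hiwx,hkmp,hkmu,hkmx,hkpx,hmpx,huwx,imuv,imuw,imvw,iuvw,pquv,pqux] rk=15  ker:iuwx,kmpx,muvw
b_1=(40−9)−29=2

b_1=2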